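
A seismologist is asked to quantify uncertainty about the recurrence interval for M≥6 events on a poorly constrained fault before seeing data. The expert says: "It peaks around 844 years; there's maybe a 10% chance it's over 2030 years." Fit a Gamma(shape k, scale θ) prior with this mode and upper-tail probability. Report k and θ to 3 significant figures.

k ≈ 3.5, θ ≈ 338

Gamma(k,θ) with k>1 has mode (k−1)θ, so θ = 844/(k−1).
Need P(X < 2030) = 0.9 with θ tied to k this way. Start at k = 2, θ = 844: P(X<2030) ≈ 0.693.
Too low — raise k to concentrate. Iterating converges to k ≈ 3.5.
Then θ = 844/(3.5−1) ≈ 338.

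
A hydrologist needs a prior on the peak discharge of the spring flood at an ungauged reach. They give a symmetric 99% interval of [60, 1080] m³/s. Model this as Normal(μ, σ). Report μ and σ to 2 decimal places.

μ = 570.00, σ = 197.99

A symmetric 99% interval runs μ ± z·σ with z = 2.576.
Half-width = 510, so σ = 510/2.576 = 197.99.
μ is the interval midpoint, 570.00.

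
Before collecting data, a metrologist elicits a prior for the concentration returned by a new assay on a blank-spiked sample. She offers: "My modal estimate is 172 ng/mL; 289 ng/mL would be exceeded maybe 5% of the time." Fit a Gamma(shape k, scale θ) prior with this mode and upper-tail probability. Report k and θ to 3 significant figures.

k ≈ 11.4, θ ≈ 16.6

Gamma(k,θ) with k>1 has mode (k−1)θ, so θ = 172/(k−1).
Need P(X < 289) = 0.95 with θ tied to k this way. Start at k = 2, θ = 172: P(X<289) ≈ 0.501.
Too low — raise k to concentrate. Iterating converges to k ≈ 11.4.
Then θ = 172/(11.4−1) ≈ 16.6.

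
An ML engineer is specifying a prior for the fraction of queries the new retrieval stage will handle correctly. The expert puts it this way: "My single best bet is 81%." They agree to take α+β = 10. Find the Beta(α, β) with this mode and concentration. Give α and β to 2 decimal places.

For α,β > 1 the Beta mode is (α−1)/(α+β−2). With α+β = 10, the mode is (α−1)/8.
Set (α−1)/8 = 0.81 → α = 1 + 0.81·8 = 7.48.
β = 10 − α = 2.52.

α = 7.48, β = 2.52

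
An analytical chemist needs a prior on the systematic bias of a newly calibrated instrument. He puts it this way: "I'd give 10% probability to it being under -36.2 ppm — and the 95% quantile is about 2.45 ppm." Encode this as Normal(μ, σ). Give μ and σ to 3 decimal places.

The p-quantile of Normal(μ,σ) is μ + z_p·σ, with z_{0.1} = -1.282 and z_{0.95} = 1.645.
Eliminate σ: μ = (z₂·x₁ − z₁·x₂)/(z₂ − z₁) = (1.645·-36.2 − (-1.282)·2.45)/2.926 = -19.274.
Then σ = (x₂ − x₁)/(z₂ − z₁) = (2.45 − -36.2)/2.926 = 13.207.

μ = -19.274, σ = 13.207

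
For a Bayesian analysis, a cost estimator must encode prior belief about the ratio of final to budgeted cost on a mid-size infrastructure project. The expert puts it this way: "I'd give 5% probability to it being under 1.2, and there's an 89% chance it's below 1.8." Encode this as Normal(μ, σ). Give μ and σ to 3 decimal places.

For Normal(μ,σ), the p-quantile is μ + z_p·σ. Here z_{0.05} = -1.645, z_{0.89} = 1.227.
So 1.2 = μ − 1.645σ and 1.8 = μ + 1.227σ.
Subtracting: σ = (1.8 − 1.2)/(1.227 − (-1.645)) = 0.209.
Then μ = 1.2 − (-1.645)·0.209 = 1.544.

μ = 1.544, σ = 0.209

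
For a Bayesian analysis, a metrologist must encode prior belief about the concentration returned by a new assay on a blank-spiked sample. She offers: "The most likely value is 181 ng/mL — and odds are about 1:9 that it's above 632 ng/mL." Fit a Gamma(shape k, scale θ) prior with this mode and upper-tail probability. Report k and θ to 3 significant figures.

k ≈ 2.2, θ ≈ 151

Gamma(k,θ) with k>1 has mode (k−1)θ, so θ = 181/(k−1).
Need P(X < 632) = 0.9 with θ tied to k this way. Start at k = 2, θ = 181: P(X<632) ≈ 0.863.
Too low — raise k to concentrate. Iterating converges to k ≈ 2.2.
Then θ = 181/(2.2−1) ≈ 151.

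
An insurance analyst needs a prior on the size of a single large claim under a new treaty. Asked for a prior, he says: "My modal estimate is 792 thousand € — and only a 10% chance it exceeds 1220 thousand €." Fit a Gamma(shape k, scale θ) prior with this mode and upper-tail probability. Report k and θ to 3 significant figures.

k ≈ 11, θ ≈ 79.1

Gamma(k,θ) with k>1 has mode (k−1)θ, so θ = 792/(k−1).
Need P(X < 1220) = 0.9 with θ tied to k this way. Start at k = 2, θ = 792: P(X<1220) ≈ 0.456.
Too low — raise k to concentrate. Iterating converges to k ≈ 11.
Then θ = 792/(11−1) ≈ 79.1.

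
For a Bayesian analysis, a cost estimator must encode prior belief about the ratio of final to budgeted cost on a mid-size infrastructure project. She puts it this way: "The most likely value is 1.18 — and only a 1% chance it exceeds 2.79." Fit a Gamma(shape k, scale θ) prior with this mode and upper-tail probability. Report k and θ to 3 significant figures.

k ≈ 7.41, θ ≈ 0.184

Gamma(k,θ) with k>1 has mode (k−1)θ, so θ = 1.18/(k−1).
Need P(X < 2.79) = 0.99 with θ tied to k this way. Start at k = 2, θ = 1.18: P(X<2.79) ≈ 0.684.
Too low — raise k to concentrate. Iterating converges to k ≈ 7.41.
Then θ = 1.18/(7.41−1) ≈ 0.184.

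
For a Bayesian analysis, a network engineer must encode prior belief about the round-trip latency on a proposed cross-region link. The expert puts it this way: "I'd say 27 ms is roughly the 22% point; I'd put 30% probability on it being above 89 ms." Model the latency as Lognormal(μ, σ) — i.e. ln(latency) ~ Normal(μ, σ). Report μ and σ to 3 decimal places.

If T ~ Lognormal(μ,σ) then ln T ~ Normal(μ,σ), so the p-quantile of ln T is μ + z_p·σ.
ln(27) = 3.296 and ln(89) = 4.489; z_{0.22} = -0.7722, z_{0.7} = 0.5244.
σ = (4.489 − 3.296)/(0.5244 − (-0.7722)) = 0.920.
μ = 3.296 − (-0.7722)·0.920 = 4.006.

μ ≈ 4.006, σ ≈ 0.920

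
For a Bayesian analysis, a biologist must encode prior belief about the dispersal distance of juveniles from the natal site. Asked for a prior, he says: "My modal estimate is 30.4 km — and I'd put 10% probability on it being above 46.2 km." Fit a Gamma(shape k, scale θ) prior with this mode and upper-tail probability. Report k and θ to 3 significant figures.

Gamma(k,θ) with k>1 has mode (k−1)θ, so θ = 30.4/(k−1).
Need P(X < 46.2) = 0.9 with θ tied to k this way. Start at k = 2, θ = 30.4: P(X<46.2) ≈ 0.449.
Too low — raise k to concentrate. Iterating converges to k ≈ 11.6.
Then θ = 30.4/(11.6−1) ≈ 2.86.

k ≈ 11.6, θ ≈ 2.86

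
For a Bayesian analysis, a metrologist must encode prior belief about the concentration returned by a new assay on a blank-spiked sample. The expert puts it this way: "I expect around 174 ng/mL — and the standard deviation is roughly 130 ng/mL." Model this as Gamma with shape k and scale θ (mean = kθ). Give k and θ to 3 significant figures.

k ≈ 1.79, θ ≈ 97.1

For Gamma(k, scale θ): mean = kθ, variance = kθ², so CV = 1/√k.
CV = SD/mean = 130/174 = 0.7471, hence k = 1/CV² = 1.79.
Then θ = mean/k = 174/1.79 = 97.1.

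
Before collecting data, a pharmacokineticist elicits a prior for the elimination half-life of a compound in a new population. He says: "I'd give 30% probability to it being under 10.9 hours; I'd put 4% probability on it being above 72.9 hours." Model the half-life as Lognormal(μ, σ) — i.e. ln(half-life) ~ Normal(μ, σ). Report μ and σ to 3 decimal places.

μ ≈ 2.827, σ ≈ 0.835

If T ~ Lognormal(μ,σ) then ln T ~ Normal(μ,σ), so the p-quantile of ln T is μ + z_p·σ.
ln(10.9) = 2.389 and ln(72.9) = 4.289; z_{0.3} = -0.5244, z_{0.96} = 1.751.
σ = (4.289 − 2.389)/(1.751 − (-0.5244)) = 0.835.
μ = 2.389 − (-0.5244)·0.835 = 2.827.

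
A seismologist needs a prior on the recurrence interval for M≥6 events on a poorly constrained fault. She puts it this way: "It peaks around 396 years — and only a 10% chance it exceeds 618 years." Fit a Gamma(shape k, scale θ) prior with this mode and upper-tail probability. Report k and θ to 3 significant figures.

Gamma(k,θ) with k>1 has mode (k−1)θ, so θ = 396/(k−1).
Need P(X < 618) = 0.9 with θ tied to k this way. Start at k = 2, θ = 396: P(X<618) ≈ 0.462.
Too low — raise k to concentrate. Iterating converges to k ≈ 10.4.
Then θ = 396/(10.4−1) ≈ 41.9.

k ≈ 10.4, θ ≈ 41.9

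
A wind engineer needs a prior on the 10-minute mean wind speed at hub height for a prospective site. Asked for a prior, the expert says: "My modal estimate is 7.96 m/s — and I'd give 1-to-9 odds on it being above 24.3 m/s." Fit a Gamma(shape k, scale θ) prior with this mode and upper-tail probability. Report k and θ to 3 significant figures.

Gamma(k,θ) with k>1 has mode (k−1)θ, so θ = 7.96/(k−1).
Need P(X < 24.3) = 0.9 with θ tied to k this way. Start at k = 2, θ = 7.96: P(X<24.3) ≈ 0.809.
Too low — raise k to concentrate. Iterating converges to k ≈ 2.52.
Then θ = 7.96/(2.52−1) ≈ 5.22.

k ≈ 2.52, θ ≈ 5.22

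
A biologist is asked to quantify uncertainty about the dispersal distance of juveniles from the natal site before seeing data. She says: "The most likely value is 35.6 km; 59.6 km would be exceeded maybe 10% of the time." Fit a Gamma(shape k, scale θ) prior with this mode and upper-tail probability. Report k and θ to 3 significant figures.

Gamma(k,θ) with k>1 has mode (k−1)θ, so θ = 35.6/(k−1).
Need P(X < 59.6) = 0.9 with θ tied to k this way. Start at k = 2, θ = 35.6: P(X<59.6) ≈ 0.499.
Too low — raise k to concentrate. Iterating converges to k ≈ 8.12.
Then θ = 35.6/(8.12−1) ≈ 5.

k ≈ 8.12, θ ≈ 5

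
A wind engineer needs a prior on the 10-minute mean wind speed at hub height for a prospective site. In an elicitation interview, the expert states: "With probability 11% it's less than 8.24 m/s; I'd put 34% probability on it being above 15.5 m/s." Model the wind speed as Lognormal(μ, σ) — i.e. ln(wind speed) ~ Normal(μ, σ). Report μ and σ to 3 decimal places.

If T ~ Lognormal(μ,σ) then ln T ~ Normal(μ,σ), so the p-quantile of ln T is μ + z_p·σ.
ln(8.24) = 2.109 and ln(15.5) = 2.741; z_{0.11} = -1.227, z_{0.66} = 0.4125.
σ = (2.741 − 2.109)/(0.4125 − (-1.227)) = 0.386.
μ = 2.109 − (-1.227)·0.386 = 2.582.

μ ≈ 2.582, σ ≈ 0.386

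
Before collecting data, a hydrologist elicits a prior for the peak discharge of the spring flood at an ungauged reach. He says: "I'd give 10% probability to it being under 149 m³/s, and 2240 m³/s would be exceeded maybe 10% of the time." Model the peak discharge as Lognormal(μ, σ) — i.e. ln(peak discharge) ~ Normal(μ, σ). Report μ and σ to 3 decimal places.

If T ~ Lognormal(μ,σ) then ln T ~ Normal(μ,σ), so the p-quantile of ln T is μ + z_p·σ.
ln(149) = 5.004 and ln(2240) = 7.714; z_{0.1} = -1.282, z_{0.9} = 1.282.
σ = (7.714 − 5.004)/(1.282 − (-1.282)) = 1.057.
μ = 5.004 − (-1.282)·1.057 = 6.359.

μ ≈ 6.359, σ ≈ 1.057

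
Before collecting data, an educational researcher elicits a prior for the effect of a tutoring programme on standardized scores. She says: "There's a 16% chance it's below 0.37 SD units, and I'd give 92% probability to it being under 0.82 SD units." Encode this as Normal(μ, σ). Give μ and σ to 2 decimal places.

μ = 0.56, σ = 0.19

For Normal(μ,σ), the p-quantile is μ + z_p·σ. Here z_{0.16} = -0.9945, z_{0.92} = 1.405.
So 0.37 = μ − 0.9945σ and 0.82 = μ + 1.405σ.
Subtracting: σ = (0.82 − 0.37)/(1.405 − (-0.9945)) = 0.19.
Then μ = 0.37 − (-0.9945)·0.19 = 0.56.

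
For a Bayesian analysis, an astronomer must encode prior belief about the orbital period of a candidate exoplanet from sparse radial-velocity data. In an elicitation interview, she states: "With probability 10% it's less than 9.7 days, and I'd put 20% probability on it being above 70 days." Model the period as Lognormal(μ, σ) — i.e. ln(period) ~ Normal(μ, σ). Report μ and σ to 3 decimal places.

If T ~ Lognormal(μ,σ) then ln T ~ Normal(μ,σ), so the p-quantile of ln T is μ + z_p·σ.
ln(9.7) = 2.272 and ln(70) = 4.248; z_{0.1} = -1.282, z_{0.8} = 0.8416.
σ = (4.248 − 2.272)/(0.8416 − (-1.282)) = 0.931.
μ = 2.272 − (-1.282)·0.931 = 3.465.

μ ≈ 3.465, σ ≈ 0.931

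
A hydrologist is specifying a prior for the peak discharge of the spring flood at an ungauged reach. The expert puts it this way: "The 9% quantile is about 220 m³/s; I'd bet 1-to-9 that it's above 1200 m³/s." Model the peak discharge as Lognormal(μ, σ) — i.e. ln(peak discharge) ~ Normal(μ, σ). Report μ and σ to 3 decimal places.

If T ~ Lognormal(μ,σ) then ln T ~ Normal(μ,σ), so the p-quantile of ln T is μ + z_p·σ.
ln(220) = 5.394 and ln(1200) = 7.09; z_{0.09} = -1.341, z_{0.9} = 1.282.
σ = (7.09 − 5.394)/(1.282 − (-1.341)) = 0.647.
μ = 5.394 − (-1.341)·0.647 = 6.261.

μ ≈ 6.261, σ ≈ 0.647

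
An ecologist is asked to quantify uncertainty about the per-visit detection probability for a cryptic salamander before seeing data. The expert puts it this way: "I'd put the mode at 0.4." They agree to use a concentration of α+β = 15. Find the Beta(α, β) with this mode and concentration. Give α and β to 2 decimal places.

α = 6.20, β = 8.80

For α,β > 1 the Beta mode is (α−1)/(α+β−2). With α+β = 15, the mode is (α−1)/13.
Set (α−1)/13 = 0.4 → α = 1 + 0.4·13 = 6.20.
β = 15 − α = 8.80.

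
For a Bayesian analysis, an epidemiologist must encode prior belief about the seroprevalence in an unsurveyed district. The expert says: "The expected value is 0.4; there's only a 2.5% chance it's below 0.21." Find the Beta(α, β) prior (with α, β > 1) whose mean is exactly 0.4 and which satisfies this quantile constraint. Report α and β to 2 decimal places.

α ≈ 8.73, β ≈ 13.10

With mean 0.4 fixed, write α = 0.4s, β = 0.6s where s = α+β.
Need P(θ < 0.21) = 0.025 under Beta(0.4s, 0.6s). Normal approximation: (q−m)/√(m(1−m)/s) ≈ z_{0.025} = -1.96, so s ≈ 0.4·0.6·(-1.96)²/(0.21−0.4)² = 25.5.
At s = 25.5: P(θ<0.21) ≈ 0.017. Adjusting to match 0.025 gives s ≈ 21.84.
So α = 0.4·21.84 ≈ 8.73, β = 0.6·21.84 ≈ 13.10.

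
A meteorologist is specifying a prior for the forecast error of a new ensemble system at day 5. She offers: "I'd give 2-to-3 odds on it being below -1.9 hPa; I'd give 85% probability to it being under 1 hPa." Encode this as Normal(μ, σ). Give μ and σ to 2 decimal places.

For Normal(μ,σ), the p-quantile is μ + z_p·σ. Here z_{0.4} = -0.2533, z_{0.85} = 1.036.
So -1.9 = μ − 0.2533σ and 1 = μ + 1.036σ.
Subtracting: σ = (1 − -1.9)/(1.036 − (-0.2533)) = 2.25.
Then μ = -1.9 − (-0.2533)·2.25 = -1.33.

μ = -1.33, σ = 2.25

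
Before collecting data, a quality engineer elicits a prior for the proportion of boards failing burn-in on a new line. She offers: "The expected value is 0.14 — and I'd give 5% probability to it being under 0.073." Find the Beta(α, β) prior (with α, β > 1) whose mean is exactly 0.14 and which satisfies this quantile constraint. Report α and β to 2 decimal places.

With mean 0.14 fixed, write α = 0.14s, β = 0.86s where s = α+β.
Need P(θ < 0.073) = 0.05 under Beta(0.14s, 0.86s). Normal approximation: (q−m)/√(m(1−m)/s) ≈ z_{0.05} = -1.64, so s ≈ 0.14·0.86·(-1.64)²/(0.073−0.14)² = 72.6.
At s = 72.6: P(θ<0.073) ≈ 0.030. Adjusting to match 0.05 gives s ≈ 57.29.
So α = 0.14·57.29 ≈ 8.02, β = 0.86·57.29 ≈ 49.27.

α ≈ 8.02, β ≈ 49.27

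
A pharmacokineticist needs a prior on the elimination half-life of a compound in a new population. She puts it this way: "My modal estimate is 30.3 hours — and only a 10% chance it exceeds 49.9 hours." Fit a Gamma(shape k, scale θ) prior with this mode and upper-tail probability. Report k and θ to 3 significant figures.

k ≈ 8.58, θ ≈ 4

Gamma(k,θ) with k>1 has mode (k−1)θ, so θ = 30.3/(k−1).
Need P(X < 49.9) = 0.9 with θ tied to k this way. Start at k = 2, θ = 30.3: P(X<49.9) ≈ 0.490.
Too low — raise k to concentrate. Iterating converges to k ≈ 8.58.
Then θ = 30.3/(8.58−1) ≈ 4.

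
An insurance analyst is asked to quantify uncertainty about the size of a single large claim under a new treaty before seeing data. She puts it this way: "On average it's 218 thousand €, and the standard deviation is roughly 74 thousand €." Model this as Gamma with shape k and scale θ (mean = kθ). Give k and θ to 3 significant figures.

For Gamma(k, scale θ): mean = kθ, variance = kθ², so CV = 1/√k.
CV = SD/mean = 74/218 = 0.3394, hence k = 1/CV² = 8.68.
Then θ = mean/k = 218/8.68 = 25.1.

k ≈ 8.68, θ ≈ 25.1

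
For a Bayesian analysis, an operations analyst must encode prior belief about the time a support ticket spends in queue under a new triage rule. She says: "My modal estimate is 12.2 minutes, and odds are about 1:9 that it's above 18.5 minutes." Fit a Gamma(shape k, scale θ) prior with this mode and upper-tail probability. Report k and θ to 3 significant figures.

k ≈ 11.7, θ ≈ 1.13

Gamma(k,θ) with k>1 has mode (k−1)θ, so θ = 12.2/(k−1).
Need P(X < 18.5) = 0.9 with θ tied to k this way. Start at k = 2, θ = 12.2: P(X<18.5) ≈ 0.448.
Too low — raise k to concentrate. Iterating converges to k ≈ 11.7.
Then θ = 12.2/(11.7−1) ≈ 1.13.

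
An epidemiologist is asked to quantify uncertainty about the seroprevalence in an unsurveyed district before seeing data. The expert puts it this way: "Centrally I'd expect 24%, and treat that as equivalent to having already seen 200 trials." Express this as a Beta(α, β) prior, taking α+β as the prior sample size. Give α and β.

α = 48, β = 152

Under the effective-sample-size interpretation, Beta(α, β) has prior mean α/(α+β) and prior sample size α+β.
So α+β = 200 and α/(α+β) = 0.24, giving α = 0.24·200 = 48 and β = 200 − 48 = 152.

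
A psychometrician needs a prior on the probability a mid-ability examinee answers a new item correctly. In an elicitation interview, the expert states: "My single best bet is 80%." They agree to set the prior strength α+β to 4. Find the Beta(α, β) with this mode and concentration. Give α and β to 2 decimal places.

α = 2.60, β = 1.40

For α,β > 1 the Beta mode is (α−1)/(α+β−2). With α+β = 4, the mode is (α−1)/2.
Set (α−1)/2 = 0.8 → α = 1 + 0.8·2 = 2.60.
β = 4 − α = 1.40.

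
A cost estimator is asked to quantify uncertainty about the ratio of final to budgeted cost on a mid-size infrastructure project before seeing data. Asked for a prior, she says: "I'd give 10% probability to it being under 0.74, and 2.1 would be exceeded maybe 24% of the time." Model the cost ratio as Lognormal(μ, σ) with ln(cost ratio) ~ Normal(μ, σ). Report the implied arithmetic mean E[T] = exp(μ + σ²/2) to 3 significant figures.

If T ~ Lognormal(μ,σ) then ln T ~ Normal(μ,σ), so the p-quantile of ln T is μ + z_p·σ.
ln(0.74) = -0.3011 and ln(2.1) = 0.7419; z_{0.1} = -1.282, z_{0.76} = 0.7063.
σ = (0.7419 − -0.3011)/(0.7063 − (-1.282)) = 0.525.
μ = -0.3011 − (-1.282)·0.525 = 0.371.
E[T] = exp(μ + σ²/2) = exp(0.371 + 0.1377) = 1.66.

E[T] ≈ 1.66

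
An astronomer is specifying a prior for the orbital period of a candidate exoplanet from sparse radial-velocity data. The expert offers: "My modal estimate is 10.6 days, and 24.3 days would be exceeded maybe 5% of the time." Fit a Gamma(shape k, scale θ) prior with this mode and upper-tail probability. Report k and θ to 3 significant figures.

k ≈ 4.98, θ ≈ 2.66

Gamma(k,θ) with k>1 has mode (k−1)θ, so θ = 10.6/(k−1).
Need P(X < 24.3) = 0.95 with θ tied to k this way. Start at k = 2, θ = 10.6: P(X<24.3) ≈ 0.667.
Too low — raise k to concentrate. Iterating converges to k ≈ 4.98.
Then θ = 10.6/(4.98−1) ≈ 2.66.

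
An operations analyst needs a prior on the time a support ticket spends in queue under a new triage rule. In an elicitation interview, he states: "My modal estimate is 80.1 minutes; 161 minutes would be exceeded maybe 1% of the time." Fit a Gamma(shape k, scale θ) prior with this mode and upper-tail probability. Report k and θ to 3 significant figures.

Gamma(k,θ) with k>1 has mode (k−1)θ, so θ = 80.1/(k−1).
Need P(X < 161) = 0.99 with θ tied to k this way. Start at k = 2, θ = 80.1: P(X<161) ≈ 0.597.
Too low — raise k to concentrate. Iterating converges to k ≈ 11.1.
Then θ = 80.1/(11.1−1) ≈ 7.96.

k ≈ 11.1, θ ≈ 7.96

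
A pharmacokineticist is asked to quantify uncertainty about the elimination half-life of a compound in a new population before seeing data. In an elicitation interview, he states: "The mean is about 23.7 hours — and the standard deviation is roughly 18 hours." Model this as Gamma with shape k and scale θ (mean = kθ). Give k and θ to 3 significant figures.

k ≈ 1.73, θ ≈ 13.7

For Gamma(k, scale θ): mean = kθ, variance = kθ², so CV = 1/√k.
CV = SD/mean = 18/23.7 = 0.7595, hence k = 1/CV² = 1.73.
Then θ = mean/k = 23.7/1.73 = 13.7.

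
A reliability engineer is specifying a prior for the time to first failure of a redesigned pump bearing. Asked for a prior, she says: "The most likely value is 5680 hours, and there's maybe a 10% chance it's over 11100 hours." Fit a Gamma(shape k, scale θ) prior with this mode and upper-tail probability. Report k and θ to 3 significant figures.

Gamma(k,θ) with k>1 has mode (k−1)θ, so θ = 5680/(k−1).
Need P(X < 11100) = 0.9 with θ tied to k this way. Start at k = 2, θ = 5680: P(X<11100) ≈ 0.581.
Too low — raise k to concentrate. Iterating converges to k ≈ 5.27.
Then θ = 5680/(5.27−1) ≈ 1330.

k ≈ 5.27, θ ≈ 1330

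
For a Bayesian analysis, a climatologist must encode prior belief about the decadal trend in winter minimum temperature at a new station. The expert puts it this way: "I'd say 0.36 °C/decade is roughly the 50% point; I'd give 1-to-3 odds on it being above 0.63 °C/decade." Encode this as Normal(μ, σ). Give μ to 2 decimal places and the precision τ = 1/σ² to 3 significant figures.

For Normal(μ,σ), the p-quantile is μ + z_p·σ. Here z_{0.5} = 0, z_{0.75} = 0.6745.
So 0.36 = μ + 0σ and 0.63 = μ + 0.6745σ.
Subtracting: σ = (0.63 − 0.36)/(0.6745 − (0)) = 0.40.
Then μ = 0.36 − (0)·0.40 = 0.36.
Precision τ = 1/σ² = 1/0.4003² = 6.24.

μ = 0.36, τ = 6.24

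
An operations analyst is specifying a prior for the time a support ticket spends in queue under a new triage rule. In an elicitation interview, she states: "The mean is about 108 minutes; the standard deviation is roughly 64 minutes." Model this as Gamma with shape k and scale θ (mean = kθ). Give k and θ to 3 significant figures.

k ≈ 2.85, θ ≈ 37.9

For Gamma(k, scale θ): mean = kθ, variance = kθ², so CV = 1/√k.
CV = SD/mean = 64/108 = 0.5926, hence k = 1/CV² = 2.85.
Then θ = mean/k = 108/2.85 = 37.9.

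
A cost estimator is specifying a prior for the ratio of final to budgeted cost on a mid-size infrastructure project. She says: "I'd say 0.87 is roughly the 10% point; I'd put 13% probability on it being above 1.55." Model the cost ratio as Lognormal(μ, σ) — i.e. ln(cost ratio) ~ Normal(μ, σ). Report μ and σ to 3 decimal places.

μ ≈ 0.168, σ ≈ 0.240

If T ~ Lognormal(μ,σ) then ln T ~ Normal(μ,σ), so the p-quantile of ln T is μ + z_p·σ.
ln(0.87) = -0.1393 and ln(1.55) = 0.4383; z_{0.1} = -1.282, z_{0.87} = 1.126.
σ = (0.4383 − -0.1393)/(1.126 − (-1.282)) = 0.240.
μ = -0.1393 − (-1.282)·0.240 = 0.168.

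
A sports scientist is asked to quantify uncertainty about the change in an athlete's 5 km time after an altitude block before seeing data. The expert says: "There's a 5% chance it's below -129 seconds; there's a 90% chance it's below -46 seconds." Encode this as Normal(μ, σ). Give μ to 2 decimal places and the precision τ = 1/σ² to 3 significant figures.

For Normal(μ,σ), the p-quantile is μ + z_p·σ. Here z_{0.05} = -1.645, z_{0.9} = 1.282.
So -129 = μ − 1.645σ and -46 = μ + 1.282σ.
Subtracting: σ = (-46 − -129)/(1.282 − (-1.645)) = 28.36.
Then μ = -129 − (-1.645)·28.36 = -82.35.
Precision τ = 1/σ² = 1/28.36² = 0.00124.

μ = -82.35, τ = 0.00124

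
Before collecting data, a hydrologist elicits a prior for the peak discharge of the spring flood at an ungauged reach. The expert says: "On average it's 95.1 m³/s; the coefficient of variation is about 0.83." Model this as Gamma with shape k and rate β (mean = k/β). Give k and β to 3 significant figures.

For Gamma(k, rate β): mean = k/β, variance = k/β², so CV = 1/√k.
CV = 0.83, hence k = 1/CV² = 1.45.
Then β = k/mean = 1.45/95.1 = 0.0153.

k ≈ 1.45, β ≈ 0.0153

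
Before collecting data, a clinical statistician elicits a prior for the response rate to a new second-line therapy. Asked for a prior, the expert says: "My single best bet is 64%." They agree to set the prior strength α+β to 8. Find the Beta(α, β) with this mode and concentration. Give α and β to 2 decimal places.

For α,β > 1 the Beta mode is (α−1)/(α+β−2). With α+β = 8, the mode is (α−1)/6.
Set (α−1)/6 = 0.64 → α = 1 + 0.64·6 = 4.84.
β = 8 − α = 3.16.

α = 4.84, β = 3.16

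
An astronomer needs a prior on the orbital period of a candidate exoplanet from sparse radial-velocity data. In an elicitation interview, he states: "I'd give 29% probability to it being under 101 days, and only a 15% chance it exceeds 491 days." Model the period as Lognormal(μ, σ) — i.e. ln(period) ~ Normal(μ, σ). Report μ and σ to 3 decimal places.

μ ≈ 5.166, σ ≈ 0.995

If T ~ Lognormal(μ,σ) then ln T ~ Normal(μ,σ), so the p-quantile of ln T is μ + z_p·σ.
ln(101) = 4.615 and ln(491) = 6.196; z_{0.29} = -0.5534, z_{0.85} = 1.036.
σ = (6.196 − 4.615)/(1.036 − (-0.5534)) = 0.995.
μ = 4.615 − (-0.5534)·0.995 = 5.166.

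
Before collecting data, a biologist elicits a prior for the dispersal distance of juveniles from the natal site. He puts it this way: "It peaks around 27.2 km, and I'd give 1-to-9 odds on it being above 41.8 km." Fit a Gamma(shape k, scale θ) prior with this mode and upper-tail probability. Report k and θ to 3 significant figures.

Gamma(k,θ) with k>1 has mode (k−1)θ, so θ = 27.2/(k−1).
Need P(X < 41.8) = 0.9 with θ tied to k this way. Start at k = 2, θ = 27.2: P(X<41.8) ≈ 0.454.
Too low — raise k to concentrate. Iterating converges to k ≈ 11.1.
Then θ = 27.2/(11.1−1) ≈ 2.69.

k ≈ 11.1, θ ≈ 2.69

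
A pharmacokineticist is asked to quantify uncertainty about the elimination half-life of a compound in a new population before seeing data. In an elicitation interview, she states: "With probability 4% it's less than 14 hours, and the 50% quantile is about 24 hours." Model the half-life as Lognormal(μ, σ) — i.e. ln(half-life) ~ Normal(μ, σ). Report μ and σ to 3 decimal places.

If T ~ Lognormal(μ,σ) then ln T ~ Normal(μ,σ), so the p-quantile of ln T is μ + z_p·σ.
ln(14) = 2.639 and ln(24) = 3.178; z_{0.04} = -1.751, z_{0.5} = 0.
σ = (3.178 − 2.639)/(0 − (-1.751)) = 0.308.
μ = 2.639 − (-1.751)·0.308 = 3.178.

μ ≈ 3.178, σ ≈ 0.308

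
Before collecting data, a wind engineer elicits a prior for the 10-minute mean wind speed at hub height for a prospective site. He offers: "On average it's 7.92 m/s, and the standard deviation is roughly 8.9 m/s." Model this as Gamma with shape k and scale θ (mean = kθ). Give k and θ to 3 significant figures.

k ≈ 0.792, θ ≈ 10

For Gamma(k, scale θ): mean = kθ, variance = kθ², so CV = 1/√k.
CV = SD/mean = 8.9/7.92 = 1.124, hence k = 1/CV² = 0.792.
Then θ = mean/k = 7.92/0.792 = 10.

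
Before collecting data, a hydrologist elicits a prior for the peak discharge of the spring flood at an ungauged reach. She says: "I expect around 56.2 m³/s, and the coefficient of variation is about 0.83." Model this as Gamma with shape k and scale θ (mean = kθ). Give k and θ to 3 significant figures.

For Gamma(k, scale θ): mean = kθ, variance = kθ², so CV = 1/√k.
CV = 0.83, hence k = 1/CV² = 1.45.
Then θ = mean/k = 56.2/1.45 = 38.7.

k ≈ 1.45, θ ≈ 38.7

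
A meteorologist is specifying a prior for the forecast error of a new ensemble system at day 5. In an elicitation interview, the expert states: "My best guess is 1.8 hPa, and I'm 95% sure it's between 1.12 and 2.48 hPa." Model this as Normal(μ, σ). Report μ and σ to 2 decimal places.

μ = 1.80, σ = 0.35

A symmetric 95% interval runs μ ± z·σ with z = 1.96.
Half-width = 0.68, so σ = 0.68/1.96 = 0.35.
μ is the stated best guess, 1.80.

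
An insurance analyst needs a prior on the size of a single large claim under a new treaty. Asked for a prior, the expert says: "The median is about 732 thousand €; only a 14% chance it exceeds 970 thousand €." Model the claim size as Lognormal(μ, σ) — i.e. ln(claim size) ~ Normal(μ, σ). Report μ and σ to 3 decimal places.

μ ≈ 6.596, σ ≈ 0.261

If T ~ Lognormal(μ,σ) then ln T ~ Normal(μ,σ), so the p-quantile of ln T is μ + z_p·σ.
ln(732) = 6.596 and ln(970) = 6.877; z_{0.5} = 0, z_{0.86} = 1.08.
σ = (6.877 − 6.596)/(1.08 − (0)) = 0.261.
μ = 6.596 − (0)·0.261 = 6.596.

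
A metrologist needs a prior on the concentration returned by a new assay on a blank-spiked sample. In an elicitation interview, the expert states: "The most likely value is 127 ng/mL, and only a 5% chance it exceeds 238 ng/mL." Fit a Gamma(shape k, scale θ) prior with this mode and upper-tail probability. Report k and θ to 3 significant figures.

Gamma(k,θ) with k>1 has mode (k−1)θ, so θ = 127/(k−1).
Need P(X < 238) = 0.95 with θ tied to k this way. Start at k = 2, θ = 127: P(X<238) ≈ 0.559.
Too low — raise k to concentrate. Iterating converges to k ≈ 8.05.
Then θ = 127/(8.05−1) ≈ 18.

k ≈ 8.05, θ ≈ 18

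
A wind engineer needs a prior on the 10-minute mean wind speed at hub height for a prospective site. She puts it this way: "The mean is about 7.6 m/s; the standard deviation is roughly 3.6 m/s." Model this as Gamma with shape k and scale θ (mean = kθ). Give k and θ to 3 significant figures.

For Gamma(k, scale θ): mean = kθ, variance = kθ², so CV = 1/√k.
CV = SD/mean = 3.6/7.6 = 0.4737, hence k = 1/CV² = 4.46.
Then θ = mean/k = 7.6/4.46 = 1.71.

k ≈ 4.46, θ ≈ 1.71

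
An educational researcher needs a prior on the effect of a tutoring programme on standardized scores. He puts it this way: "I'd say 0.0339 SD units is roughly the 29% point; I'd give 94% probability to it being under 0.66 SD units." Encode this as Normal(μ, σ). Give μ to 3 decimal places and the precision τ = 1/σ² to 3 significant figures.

μ = 0.198, τ = 11.3

For Normal(μ,σ), the p-quantile is μ + z_p·σ. Here z_{0.29} = -0.5534, z_{0.94} = 1.555.
So 0.0339 = μ − 0.5534σ and 0.66 = μ + 1.555σ.
Subtracting: σ = (0.66 − 0.0339)/(1.555 − (-0.5534)) = 0.297.
Then μ = 0.0339 − (-0.5534)·0.297 = 0.198.
Precision τ = 1/σ² = 1/0.297² = 11.3.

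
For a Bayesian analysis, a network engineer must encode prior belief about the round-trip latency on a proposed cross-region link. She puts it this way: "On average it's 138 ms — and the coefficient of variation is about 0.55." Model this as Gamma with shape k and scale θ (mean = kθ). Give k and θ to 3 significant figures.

k ≈ 3.31, θ ≈ 41.7

For Gamma(k, scale θ): mean = kθ, variance = kθ², so CV = 1/√k.
CV = 0.55, hence k = 1/CV² = 3.31.
Then θ = mean/k = 138/3.31 = 41.7.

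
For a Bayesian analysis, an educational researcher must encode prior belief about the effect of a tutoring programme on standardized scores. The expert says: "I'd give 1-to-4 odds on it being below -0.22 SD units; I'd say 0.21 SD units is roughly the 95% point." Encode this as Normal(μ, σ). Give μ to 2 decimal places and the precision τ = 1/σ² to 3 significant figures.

The p-quantile of Normal(μ,σ) is μ + z_p·σ, with z_{0.2} = -0.8416 and z_{0.95} = 1.645.
Eliminate σ: μ = (z₂·x₁ − z₁·x₂)/(z₂ − z₁) = (1.645·-0.22 − (-0.8416)·0.21)/2.486 = -0.07.
Then σ = (x₂ − x₁)/(z₂ − z₁) = (0.21 − -0.22)/2.486 = 0.17.
Precision τ = 1/σ² = 1/0.1729² = 33.4.

μ = -0.07, τ = 33.4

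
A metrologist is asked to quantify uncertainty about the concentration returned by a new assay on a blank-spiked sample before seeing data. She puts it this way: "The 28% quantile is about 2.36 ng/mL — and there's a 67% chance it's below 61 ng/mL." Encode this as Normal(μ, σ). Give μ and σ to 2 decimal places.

μ = 35.78, σ = 57.34

For Normal(μ,σ), the p-quantile is μ + z_p·σ. Here z_{0.28} = -0.5828, z_{0.67} = 0.4399.
So 2.36 = μ − 0.5828σ and 61 = μ + 0.4399σ.
Subtracting: σ = (61 − 2.36)/(0.4399 − (-0.5828)) = 57.34.
Then μ = 2.36 − (-0.5828)·57.34 = 35.78.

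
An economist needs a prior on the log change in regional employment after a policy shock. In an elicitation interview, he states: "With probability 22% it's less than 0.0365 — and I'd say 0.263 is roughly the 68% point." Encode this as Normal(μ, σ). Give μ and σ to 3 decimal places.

μ = 0.178, σ = 0.183

The p-quantile of Normal(μ,σ) is μ + z_p·σ, with z_{0.22} = -0.7722 and z_{0.68} = 0.4677.
Eliminate σ: μ = (z₂·x₁ − z₁·x₂)/(z₂ − z₁) = (0.4677·0.0365 − (-0.7722)·0.263)/1.24 = 0.178.
Then σ = (x₂ − x₁)/(z₂ − z₁) = (0.263 − 0.0365)/1.24 = 0.183.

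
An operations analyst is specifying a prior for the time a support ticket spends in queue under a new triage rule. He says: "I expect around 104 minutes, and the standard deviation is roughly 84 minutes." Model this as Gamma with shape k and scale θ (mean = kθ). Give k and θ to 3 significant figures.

k ≈ 1.53, θ ≈ 67.8

For Gamma(k, scale θ): mean = kθ, variance = kθ², so CV = 1/√k.
CV = SD/mean = 84/104 = 0.8077, hence k = 1/CV² = 1.53.
Then θ = mean/k = 104/1.53 = 67.8.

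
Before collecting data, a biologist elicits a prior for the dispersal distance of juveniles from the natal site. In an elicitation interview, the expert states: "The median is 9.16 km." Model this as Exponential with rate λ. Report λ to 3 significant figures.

Exponential median = ln 2 / λ, so λ = ln 2 / 9.16 = 0.0757.

λ ≈ 0.0757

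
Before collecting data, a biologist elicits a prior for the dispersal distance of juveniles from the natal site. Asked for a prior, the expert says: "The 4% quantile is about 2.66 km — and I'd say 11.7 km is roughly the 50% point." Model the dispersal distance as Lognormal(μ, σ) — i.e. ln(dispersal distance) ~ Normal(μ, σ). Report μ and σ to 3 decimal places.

If T ~ Lognormal(μ,σ) then ln T ~ Normal(μ,σ), so the p-quantile of ln T is μ + z_p·σ.
ln(2.66) = 0.9783 and ln(11.7) = 2.46; z_{0.04} = -1.751, z_{0.5} = 0.
σ = (2.46 − 0.9783)/(0 − (-1.751)) = 0.846.
μ = 0.9783 − (-1.751)·0.846 = 2.460.

μ ≈ 2.460, σ ≈ 0.846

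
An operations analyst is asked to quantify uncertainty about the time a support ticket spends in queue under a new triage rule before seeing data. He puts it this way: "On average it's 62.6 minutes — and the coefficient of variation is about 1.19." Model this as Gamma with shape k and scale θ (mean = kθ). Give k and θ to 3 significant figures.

k ≈ 0.706, θ ≈ 88.6

For Gamma(k, scale θ): mean = kθ, variance = kθ², so CV = 1/√k.
CV = 1.19, hence k = 1/CV² = 0.706.
Then θ = mean/k = 62.6/0.706 = 88.6.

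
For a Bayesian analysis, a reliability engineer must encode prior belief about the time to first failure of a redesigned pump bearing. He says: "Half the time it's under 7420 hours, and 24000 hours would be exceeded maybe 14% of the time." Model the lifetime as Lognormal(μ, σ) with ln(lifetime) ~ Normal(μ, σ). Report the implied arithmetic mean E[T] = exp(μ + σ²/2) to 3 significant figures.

If T ~ Lognormal(μ,σ) then ln T ~ Normal(μ,σ), so the p-quantile of ln T is μ + z_p·σ.
ln(7420) = 8.912 and ln(24000) = 10.09; z_{0.5} = 0, z_{0.86} = 1.08.
σ = (10.09 − 8.912)/(1.08 − (0)) = 1.087.
μ = 8.912 − (0)·1.087 = 8.912.
E[T] = exp(μ + σ²/2) = exp(8.912 + 0.5903) = 13400 hours.

E[T] ≈ 13400 hours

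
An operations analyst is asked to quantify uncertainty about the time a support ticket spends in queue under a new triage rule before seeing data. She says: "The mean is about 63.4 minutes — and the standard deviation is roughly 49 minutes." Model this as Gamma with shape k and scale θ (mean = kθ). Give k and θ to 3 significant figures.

k ≈ 1.67, θ ≈ 37.9

For Gamma(k, scale θ): mean = kθ, variance = kθ², so CV = 1/√k.
CV = SD/mean = 49/63.4 = 0.7729, hence k = 1/CV² = 1.67.
Then θ = mean/k = 63.4/1.67 = 37.9.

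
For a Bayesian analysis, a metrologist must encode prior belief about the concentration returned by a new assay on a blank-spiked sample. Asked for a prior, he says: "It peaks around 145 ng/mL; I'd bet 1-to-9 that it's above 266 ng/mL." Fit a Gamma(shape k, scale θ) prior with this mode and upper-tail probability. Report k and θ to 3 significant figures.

k ≈ 6.18, θ ≈ 28

Gamma(k,θ) with k>1 has mode (k−1)θ, so θ = 145/(k−1).
Need P(X < 266) = 0.9 with θ tied to k this way. Start at k = 2, θ = 145: P(X<266) ≈ 0.547.
Too low — raise k to concentrate. Iterating converges to k ≈ 6.18.
Then θ = 145/(6.18−1) ≈ 28.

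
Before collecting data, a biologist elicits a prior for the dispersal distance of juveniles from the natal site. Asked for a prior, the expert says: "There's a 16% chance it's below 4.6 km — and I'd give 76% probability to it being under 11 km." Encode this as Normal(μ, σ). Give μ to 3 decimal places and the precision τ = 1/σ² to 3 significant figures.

For Normal(μ,σ), the p-quantile is μ + z_p·σ. Here z_{0.16} = -0.9945, z_{0.76} = 0.7063.
So 4.6 = μ − 0.9945σ and 11 = μ + 0.7063σ.
Subtracting: σ = (11 − 4.6)/(0.7063 − (-0.9945)) = 3.763.
Then μ = 4.6 − (-0.9945)·3.763 = 8.342.
Precision τ = 1/σ² = 1/3.763² = 0.0706.

μ = 8.342, τ = 0.0706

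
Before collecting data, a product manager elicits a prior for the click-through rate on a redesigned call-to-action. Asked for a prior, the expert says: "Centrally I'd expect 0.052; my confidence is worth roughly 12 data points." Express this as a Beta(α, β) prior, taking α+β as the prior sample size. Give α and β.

α = 0.624, β = 11.376

Under the effective-sample-size interpretation, Beta(α, β) has prior mean α/(α+β) and prior sample size α+β.
So α+β = 12 and α/(α+β) = 0.052, giving α = 0.052·12 = 0.624 and β = 12 − 0.624 = 11.376.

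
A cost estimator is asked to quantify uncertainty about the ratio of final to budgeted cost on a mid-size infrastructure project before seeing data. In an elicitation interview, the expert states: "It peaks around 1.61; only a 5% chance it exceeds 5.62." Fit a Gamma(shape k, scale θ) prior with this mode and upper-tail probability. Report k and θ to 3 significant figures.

k ≈ 2.65, θ ≈ 0.974

Gamma(k,θ) with k>1 has mode (k−1)θ, so θ = 1.61/(k−1).
Need P(X < 5.62) = 0.95 with θ tied to k this way. Start at k = 2, θ = 1.61: P(X<5.62) ≈ 0.863.
Too low — raise k to concentrate. Iterating converges to k ≈ 2.65.
Then θ = 1.61/(2.65−1) ≈ 0.974.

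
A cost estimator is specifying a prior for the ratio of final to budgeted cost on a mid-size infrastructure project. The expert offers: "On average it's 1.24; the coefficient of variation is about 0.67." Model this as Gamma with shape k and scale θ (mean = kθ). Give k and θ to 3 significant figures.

k ≈ 2.23, θ ≈ 0.557

For Gamma(k, scale θ): mean = kθ, variance = kθ², so CV = 1/√k.
CV = 0.67, hence k = 1/CV² = 2.23.
Then θ = mean/k = 1.24/2.23 = 0.557.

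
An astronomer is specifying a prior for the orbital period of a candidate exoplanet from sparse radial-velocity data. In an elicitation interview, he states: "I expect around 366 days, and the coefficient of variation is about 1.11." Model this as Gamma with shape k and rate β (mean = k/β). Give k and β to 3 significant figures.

For Gamma(k, rate β): mean = k/β, variance = k/β², so CV = 1/√k.
CV = 1.11, hence k = 1/CV² = 0.812.
Then β = k/mean = 0.812/366 = 0.00222.

k ≈ 0.812, β ≈ 0.00222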